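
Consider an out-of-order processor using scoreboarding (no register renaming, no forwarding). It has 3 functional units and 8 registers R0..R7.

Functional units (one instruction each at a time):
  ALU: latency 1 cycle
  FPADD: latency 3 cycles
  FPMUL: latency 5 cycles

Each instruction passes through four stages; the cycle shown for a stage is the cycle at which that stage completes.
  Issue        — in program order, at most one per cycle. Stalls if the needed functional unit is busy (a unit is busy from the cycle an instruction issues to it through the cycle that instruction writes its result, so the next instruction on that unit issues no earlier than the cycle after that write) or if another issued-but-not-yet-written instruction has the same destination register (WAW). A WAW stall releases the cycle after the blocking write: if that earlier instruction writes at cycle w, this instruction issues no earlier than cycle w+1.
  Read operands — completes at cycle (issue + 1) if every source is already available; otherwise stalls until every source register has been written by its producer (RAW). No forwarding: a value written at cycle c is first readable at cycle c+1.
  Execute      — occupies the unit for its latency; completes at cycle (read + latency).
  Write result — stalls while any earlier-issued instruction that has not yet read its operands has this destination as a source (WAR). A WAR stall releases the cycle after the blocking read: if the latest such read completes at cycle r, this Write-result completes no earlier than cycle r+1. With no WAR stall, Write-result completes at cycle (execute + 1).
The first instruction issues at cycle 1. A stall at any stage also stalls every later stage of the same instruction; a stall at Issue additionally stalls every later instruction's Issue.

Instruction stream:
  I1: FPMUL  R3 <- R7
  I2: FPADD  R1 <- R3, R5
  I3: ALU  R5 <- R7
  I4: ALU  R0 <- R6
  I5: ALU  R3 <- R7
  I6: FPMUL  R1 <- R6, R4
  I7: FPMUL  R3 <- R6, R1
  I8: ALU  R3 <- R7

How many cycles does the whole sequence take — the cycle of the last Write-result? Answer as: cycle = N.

[1] I1 dispatched to FPMUL
[2] I1 operands ready, I2 dispatched to FPADD
[3] I3 dispatched to ALU
[4] I3 operands ready
[5] I3 complete
[7] I1 complete
[8] R3←I1
[9] I2 operands ready
[10] R5←I3
[11] I4 dispatched to ALU
[12] I2 complete, I4 operands ready
[13] R1←I2, I4 complete
[14] R0←I4
[15] I5 dispatched to ALU
[16] I5 operands ready, I6 dispatched to FPMUL
[17] I5 complete, I6 operands ready
[18] R3←I5
[22] I6 complete
[23] R1←I6
[24] I7 dispatched to FPMUL
[25] I7 operands ready
[30] I7 complete
[31] R3←I7
[32] I8 dispatched to ALU
[33] I8 operands ready
[34] I8 complete
[35] R3←I8

cycle = 35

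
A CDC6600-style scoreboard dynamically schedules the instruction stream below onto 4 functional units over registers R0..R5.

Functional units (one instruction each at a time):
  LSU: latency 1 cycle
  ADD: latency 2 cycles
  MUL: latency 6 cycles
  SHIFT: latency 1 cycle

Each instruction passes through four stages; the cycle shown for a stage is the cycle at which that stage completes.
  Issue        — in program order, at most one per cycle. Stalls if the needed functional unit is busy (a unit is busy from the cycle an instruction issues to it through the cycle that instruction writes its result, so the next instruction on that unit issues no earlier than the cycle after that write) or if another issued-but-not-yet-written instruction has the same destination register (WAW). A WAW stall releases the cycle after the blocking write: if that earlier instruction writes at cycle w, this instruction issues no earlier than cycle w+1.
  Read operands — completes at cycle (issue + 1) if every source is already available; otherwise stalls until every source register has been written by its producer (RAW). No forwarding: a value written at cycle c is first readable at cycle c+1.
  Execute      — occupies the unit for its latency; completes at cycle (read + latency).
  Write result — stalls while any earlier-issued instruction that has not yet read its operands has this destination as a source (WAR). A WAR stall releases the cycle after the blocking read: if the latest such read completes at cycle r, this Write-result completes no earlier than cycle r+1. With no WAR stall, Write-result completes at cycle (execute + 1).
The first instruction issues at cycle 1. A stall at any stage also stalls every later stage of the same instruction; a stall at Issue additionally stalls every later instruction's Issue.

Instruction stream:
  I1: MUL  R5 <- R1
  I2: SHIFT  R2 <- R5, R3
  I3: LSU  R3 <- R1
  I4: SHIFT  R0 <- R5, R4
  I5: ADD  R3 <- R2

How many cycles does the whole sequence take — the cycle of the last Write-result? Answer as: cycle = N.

cycle 1: I1 issues→MUL
cycle 2: I1 reads | I2 issues→SHIFT
cycle 3: I3 issues→LSU
cycle 4: I3 reads
cycle 5: I3 exec-done
cycle 8: I1 exec-done
cycle 9: I1 writes R5
cycle 10: I2 reads
cycle 11: I2 exec-done | I3 writes R3
cycle 12: I2 writes R2
cycle 13: I4 issues→SHIFT
cycle 14: I4 reads | I5 issues→ADD
cycle 15: I4 exec-done | I5 reads
cycle 16: I4 writes R0
cycle 17: I5 exec-done
cycle 18: I5 writes R3

cycle = 18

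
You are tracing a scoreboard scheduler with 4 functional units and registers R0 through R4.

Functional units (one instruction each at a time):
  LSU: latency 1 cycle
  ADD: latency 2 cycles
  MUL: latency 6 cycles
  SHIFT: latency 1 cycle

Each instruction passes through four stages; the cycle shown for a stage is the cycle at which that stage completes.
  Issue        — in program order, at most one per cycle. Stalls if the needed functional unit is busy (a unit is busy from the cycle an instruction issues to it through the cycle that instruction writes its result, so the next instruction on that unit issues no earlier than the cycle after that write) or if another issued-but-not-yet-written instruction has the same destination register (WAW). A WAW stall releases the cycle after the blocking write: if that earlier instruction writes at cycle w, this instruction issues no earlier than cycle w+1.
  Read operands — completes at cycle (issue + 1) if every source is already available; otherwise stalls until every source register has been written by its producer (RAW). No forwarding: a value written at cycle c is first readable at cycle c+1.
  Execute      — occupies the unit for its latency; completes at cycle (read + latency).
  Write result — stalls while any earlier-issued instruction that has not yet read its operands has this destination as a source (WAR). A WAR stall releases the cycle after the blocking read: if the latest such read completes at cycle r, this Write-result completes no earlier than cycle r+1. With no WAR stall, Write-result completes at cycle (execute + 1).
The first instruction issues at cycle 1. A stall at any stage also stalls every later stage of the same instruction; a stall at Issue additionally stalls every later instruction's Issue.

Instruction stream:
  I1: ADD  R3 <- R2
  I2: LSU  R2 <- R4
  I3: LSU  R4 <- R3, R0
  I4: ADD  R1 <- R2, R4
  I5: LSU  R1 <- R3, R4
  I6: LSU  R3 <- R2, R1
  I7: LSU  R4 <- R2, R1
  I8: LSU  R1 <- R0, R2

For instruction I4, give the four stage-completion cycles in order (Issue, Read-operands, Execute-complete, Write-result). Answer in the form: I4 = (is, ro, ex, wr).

I4 = (7, 10, 12, 13)

I1  is:1  ro:2  ex:4  wr:5
I2  is:2  ro:3  ex:4  wr:5
I3  is:6  ro:7  ex:8  wr:9  — struct: LSU busy until I2 writes@5
I4  is:7  ro:10  ex:12  wr:13  — RAW R4: wait I3 write@9
I5  is:14  ro:15  ex:16  wr:17  — WAW R1: wait I4 write@13
I6  is:18  ro:19  ex:20  wr:21  — struct: LSU busy until I5 writes@17
I7  is:22  ro:23  ex:24  wr:25  — struct: LSU busy until I6 writes@21
I8  is:26  ro:27  ex:28  wr:29  — struct: LSU busy until I7 writes@25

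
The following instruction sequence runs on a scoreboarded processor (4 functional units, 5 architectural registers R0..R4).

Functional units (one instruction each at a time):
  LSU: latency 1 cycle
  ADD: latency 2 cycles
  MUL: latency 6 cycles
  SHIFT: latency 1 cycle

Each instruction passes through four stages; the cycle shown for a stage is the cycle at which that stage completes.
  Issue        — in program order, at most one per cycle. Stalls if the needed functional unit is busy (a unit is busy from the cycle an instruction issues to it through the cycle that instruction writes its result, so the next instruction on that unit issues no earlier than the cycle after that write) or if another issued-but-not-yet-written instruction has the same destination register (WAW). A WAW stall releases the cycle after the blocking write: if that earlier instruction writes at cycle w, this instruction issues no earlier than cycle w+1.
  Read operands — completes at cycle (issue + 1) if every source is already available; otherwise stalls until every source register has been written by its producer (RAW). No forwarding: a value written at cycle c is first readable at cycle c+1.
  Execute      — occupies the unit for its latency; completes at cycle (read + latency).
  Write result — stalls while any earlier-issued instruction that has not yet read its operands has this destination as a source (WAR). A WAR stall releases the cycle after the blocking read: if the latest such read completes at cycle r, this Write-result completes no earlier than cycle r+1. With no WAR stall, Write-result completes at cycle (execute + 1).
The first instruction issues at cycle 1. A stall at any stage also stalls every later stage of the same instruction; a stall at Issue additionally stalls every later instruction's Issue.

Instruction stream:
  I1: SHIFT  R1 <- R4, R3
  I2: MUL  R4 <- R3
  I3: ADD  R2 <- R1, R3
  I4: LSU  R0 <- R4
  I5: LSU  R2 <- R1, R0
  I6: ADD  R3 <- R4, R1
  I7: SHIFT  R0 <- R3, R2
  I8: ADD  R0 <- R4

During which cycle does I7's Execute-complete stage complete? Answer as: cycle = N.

cycle = 21

t=1  I1 issues→SHIFT
t=2  I1 reads · I2 issues→MUL
t=3  I1 exec-done · I2 reads · I3 issues→ADD
t=4  I1 writes R1 · I4 issues→LSU
t=5  I3 reads
t=7  I3 exec-done
t=8  I3 writes R2
t=9  I2 exec-done
t=10  I2 writes R4
t=11  I4 reads
t=12  I4 exec-done
t=13  I4 writes R0
t=14  I5 issues→LSU
t=15  I5 reads · I6 issues→ADD
t=16  I5 exec-done · I6 reads · I7 issues→SHIFT
t=17  I5 writes R2
t=18  I6 exec-done
t=19  I6 writes R3
t=20  I7 reads
t=21  I7 exec-done
t=22  I7 writes R0
t=23  I8 issues→ADD
t=24  I8 reads
t=26  I8 exec-done
t=27  I8 writes R0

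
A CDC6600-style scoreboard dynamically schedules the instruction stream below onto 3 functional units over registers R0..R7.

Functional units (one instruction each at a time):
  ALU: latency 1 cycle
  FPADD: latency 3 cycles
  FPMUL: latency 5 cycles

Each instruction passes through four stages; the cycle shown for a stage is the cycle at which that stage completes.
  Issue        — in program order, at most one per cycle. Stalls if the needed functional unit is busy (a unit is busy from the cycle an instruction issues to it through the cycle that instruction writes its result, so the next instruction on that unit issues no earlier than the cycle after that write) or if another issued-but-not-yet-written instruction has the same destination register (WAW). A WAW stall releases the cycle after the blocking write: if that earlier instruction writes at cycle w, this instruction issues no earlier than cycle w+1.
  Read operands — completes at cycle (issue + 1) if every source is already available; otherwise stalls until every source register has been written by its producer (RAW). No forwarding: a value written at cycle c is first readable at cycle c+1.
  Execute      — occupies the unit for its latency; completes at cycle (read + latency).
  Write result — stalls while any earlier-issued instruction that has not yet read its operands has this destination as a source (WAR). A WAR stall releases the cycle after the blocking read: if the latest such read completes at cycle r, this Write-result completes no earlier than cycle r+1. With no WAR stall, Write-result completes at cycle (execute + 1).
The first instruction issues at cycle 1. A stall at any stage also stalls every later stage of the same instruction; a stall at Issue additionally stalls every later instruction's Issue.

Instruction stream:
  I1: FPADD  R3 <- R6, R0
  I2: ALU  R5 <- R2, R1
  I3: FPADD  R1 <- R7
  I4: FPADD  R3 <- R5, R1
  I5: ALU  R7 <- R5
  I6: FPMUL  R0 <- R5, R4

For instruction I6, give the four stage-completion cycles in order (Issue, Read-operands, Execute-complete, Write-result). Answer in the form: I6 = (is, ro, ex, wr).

1) issue 1, read 2, done 5, write 6
2) issue 2, read 3, done 4, write 5
3) issue 7, read 8, done 11, write 12  <struct: FPADD busy until I1 writes@6>
4) issue 13, read 14, done 17, write 18  <struct: FPADD busy until I3 writes@12>
5) issue 14, read 15, done 16, write 17
6) issue 15, read 16, done 21, write 22

I6 = (15, 16, 21, 22)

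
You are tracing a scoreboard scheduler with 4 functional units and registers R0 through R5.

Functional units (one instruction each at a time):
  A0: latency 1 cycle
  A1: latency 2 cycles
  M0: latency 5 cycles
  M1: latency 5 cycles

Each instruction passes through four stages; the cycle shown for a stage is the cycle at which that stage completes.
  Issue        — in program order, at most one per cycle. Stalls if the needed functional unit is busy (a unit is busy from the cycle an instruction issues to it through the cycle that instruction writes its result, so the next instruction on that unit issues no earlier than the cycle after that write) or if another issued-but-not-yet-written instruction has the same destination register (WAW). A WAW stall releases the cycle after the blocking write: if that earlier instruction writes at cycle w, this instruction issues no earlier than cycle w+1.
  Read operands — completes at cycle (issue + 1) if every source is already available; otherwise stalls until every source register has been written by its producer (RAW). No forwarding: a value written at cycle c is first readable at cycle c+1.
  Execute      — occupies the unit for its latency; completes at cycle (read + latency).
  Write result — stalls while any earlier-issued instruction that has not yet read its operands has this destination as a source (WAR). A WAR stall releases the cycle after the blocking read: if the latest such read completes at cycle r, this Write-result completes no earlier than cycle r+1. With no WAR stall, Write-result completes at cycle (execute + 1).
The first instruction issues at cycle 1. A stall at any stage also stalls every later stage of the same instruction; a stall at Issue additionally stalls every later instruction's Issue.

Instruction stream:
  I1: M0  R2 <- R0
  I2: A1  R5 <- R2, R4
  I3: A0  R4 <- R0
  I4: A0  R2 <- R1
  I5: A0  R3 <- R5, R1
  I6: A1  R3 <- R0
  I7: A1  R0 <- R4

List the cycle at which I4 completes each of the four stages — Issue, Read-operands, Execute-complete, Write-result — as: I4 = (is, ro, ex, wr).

I1: IS=1 RO=2 EX=7 WR=8
I2: IS=2 RO=9 EX=11 WR=12  [RAW R2: wait I1 write@8]
I3: IS=3 RO=4 EX=5 WR=10  [WAR R4: wait I2 read@9]
I4: IS=11 RO=12 EX=13 WR=14  [struct: A0 busy until I3 writes@10]
I5: IS=15 RO=16 EX=17 WR=18  [struct: A0 busy until I4 writes@14]
I6: IS=19 RO=20 EX=22 WR=23  [WAW R3: wait I5 write@18]
I7: IS=24 RO=25 EX=27 WR=28  [struct: A1 busy until I6 writes@23]

I4 = (11, 12, 13, 14)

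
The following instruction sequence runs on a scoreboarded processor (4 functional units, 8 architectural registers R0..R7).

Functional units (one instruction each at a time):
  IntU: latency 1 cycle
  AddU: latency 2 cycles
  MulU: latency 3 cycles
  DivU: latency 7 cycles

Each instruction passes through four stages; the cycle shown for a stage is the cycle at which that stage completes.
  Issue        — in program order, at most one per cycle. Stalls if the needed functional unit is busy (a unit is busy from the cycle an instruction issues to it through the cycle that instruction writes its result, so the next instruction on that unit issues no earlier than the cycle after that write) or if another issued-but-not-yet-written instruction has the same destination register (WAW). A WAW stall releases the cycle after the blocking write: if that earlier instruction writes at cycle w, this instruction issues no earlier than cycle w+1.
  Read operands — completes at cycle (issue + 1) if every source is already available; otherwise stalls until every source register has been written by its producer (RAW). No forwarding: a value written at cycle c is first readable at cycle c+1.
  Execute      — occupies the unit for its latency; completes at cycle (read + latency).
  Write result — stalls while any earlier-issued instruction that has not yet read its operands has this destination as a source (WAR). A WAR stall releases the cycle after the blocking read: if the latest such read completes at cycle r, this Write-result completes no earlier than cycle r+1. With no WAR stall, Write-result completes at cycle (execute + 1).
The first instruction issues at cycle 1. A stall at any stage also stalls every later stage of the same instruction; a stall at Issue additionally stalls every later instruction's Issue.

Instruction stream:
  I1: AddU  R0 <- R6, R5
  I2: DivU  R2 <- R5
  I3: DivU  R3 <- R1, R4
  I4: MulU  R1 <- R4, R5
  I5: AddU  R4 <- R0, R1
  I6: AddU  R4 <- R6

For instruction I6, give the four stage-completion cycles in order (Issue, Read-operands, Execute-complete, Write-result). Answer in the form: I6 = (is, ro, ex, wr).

I6 = (23, 24, 26, 27)

[1] I1 dispatched to AddU
[2] I1 operands ready; I2 dispatched to DivU
[3] I2 operands ready
[4] I1 complete
[5] R0←I1
[10] I2 complete
[11] R2←I2
[12] I3 dispatched to DivU
[13] I3 operands ready; I4 dispatched to MulU
[14] I4 operands ready; I5 dispatched to AddU
[17] I4 complete
[18] R1←I4
[19] I5 operands ready
[20] I3 complete
[21] R3←I3; I5 complete
[22] R4←I5
[23] I6 dispatched to AddU
[24] I6 operands ready
[26] I6 complete
[27] R4←I6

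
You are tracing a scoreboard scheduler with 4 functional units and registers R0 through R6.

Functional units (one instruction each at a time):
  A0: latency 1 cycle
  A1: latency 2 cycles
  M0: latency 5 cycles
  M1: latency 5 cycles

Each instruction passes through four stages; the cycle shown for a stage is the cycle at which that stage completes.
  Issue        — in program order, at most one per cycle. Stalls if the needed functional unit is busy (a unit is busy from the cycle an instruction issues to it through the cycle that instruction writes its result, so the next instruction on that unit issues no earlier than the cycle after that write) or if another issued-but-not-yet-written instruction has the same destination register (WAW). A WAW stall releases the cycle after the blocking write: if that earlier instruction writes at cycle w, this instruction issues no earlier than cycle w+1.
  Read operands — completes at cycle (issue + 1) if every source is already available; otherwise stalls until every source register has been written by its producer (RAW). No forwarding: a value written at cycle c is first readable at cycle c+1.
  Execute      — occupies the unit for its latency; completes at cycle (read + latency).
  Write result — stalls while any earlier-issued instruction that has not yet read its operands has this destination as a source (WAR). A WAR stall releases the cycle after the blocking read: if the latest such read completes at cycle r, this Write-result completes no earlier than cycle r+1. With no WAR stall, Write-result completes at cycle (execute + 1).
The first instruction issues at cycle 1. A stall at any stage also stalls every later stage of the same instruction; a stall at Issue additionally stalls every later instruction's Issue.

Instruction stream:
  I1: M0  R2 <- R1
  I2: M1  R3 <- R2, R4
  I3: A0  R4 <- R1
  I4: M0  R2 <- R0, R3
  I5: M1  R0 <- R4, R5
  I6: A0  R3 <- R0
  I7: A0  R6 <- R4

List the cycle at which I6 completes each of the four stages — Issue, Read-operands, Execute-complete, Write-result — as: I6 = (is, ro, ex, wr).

I6 = (17, 24, 25, 26)

c1: I1 dispatched to M0
c2: I1 operands ready | I2 dispatched to M1
c3: I3 dispatched to A0
c4: I3 operands ready
c5: I3 complete
c7: I1 complete
c8: R2←I1
c9: I2 operands ready | I4 dispatched to M0
c10: R4←I3
c14: I2 complete
c15: R3←I2
c16: I4 operands ready | I5 dispatched to M1
c17: I5 operands ready | I6 dispatched to A0
c21: I4 complete
c22: R2←I4 | I5 complete
c23: R0←I5
c24: I6 operands ready
c25: I6 complete
c26: R3←I6
c27: I7 dispatched to A0
c28: I7 operands ready
c29: I7 complete
c30: R6←I7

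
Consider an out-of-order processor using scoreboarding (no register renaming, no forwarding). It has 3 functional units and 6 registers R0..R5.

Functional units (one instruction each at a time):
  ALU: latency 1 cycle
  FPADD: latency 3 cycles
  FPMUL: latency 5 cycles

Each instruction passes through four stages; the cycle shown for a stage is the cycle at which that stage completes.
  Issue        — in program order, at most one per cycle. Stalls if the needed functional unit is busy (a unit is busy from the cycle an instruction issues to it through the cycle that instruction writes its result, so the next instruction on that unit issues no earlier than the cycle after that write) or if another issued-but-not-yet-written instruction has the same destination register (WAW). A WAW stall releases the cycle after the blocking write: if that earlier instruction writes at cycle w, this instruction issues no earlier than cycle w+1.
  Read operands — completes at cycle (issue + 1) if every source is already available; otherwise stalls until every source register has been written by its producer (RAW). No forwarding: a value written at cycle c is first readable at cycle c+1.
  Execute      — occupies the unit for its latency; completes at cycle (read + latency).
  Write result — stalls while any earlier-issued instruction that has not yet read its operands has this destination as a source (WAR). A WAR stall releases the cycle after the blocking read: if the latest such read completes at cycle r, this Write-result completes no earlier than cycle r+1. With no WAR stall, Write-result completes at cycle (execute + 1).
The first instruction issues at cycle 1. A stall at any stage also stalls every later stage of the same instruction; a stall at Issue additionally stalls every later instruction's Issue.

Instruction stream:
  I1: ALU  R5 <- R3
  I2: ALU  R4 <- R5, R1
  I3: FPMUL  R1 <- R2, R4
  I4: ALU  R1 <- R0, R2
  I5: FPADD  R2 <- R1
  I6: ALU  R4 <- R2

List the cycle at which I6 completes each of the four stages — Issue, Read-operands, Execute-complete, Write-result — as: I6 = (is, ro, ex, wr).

I6 = (20, 25, 26, 27)

c1: I1→ALU
c2: I1 RO
c3: I1 EX
c4: I1 WR R5
c5: I2→ALU
c6: I2 RO | I3→FPMUL
c7: I2 EX
c8: I2 WR R4
c9: I3 RO
c14: I3 EX
c15: I3 WR R1
c16: I4→ALU
c17: I4 RO | I5→FPADD
c18: I4 EX
c19: I4 WR R1
c20: I5 RO | I6→ALU
c23: I5 EX
c24: I5 WR R2
c25: I6 RO
c26: I6 EX
c27: I6 WR R4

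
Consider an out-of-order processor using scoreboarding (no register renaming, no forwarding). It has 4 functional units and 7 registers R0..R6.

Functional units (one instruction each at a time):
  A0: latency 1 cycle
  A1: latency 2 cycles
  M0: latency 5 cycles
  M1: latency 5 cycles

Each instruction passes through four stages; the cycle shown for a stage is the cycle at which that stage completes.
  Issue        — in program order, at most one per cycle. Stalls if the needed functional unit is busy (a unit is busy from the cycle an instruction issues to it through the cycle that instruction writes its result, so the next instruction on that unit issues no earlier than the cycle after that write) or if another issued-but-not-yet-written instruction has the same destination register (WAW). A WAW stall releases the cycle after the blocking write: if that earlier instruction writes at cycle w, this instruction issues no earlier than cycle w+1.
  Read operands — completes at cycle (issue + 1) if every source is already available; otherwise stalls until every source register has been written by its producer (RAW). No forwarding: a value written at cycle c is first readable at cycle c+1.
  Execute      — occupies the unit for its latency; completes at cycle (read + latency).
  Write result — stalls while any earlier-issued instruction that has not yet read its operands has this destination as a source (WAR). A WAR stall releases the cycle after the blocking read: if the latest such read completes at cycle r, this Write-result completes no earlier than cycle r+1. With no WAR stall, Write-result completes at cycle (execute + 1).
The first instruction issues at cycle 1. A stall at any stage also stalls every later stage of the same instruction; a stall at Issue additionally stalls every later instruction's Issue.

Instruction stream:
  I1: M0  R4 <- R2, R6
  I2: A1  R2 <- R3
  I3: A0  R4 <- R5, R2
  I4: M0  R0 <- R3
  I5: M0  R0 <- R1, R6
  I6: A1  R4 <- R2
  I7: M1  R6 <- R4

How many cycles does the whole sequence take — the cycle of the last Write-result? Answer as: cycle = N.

1) issue 1, read 2, done 7, write 8
2) issue 2, read 3, done 5, write 6
3) issue 9, read 10, done 11, write 12  <WAW R4: wait I1 write@8>
4) issue 10, read 11, done 16, write 17
5) issue 18, read 19, done 24, write 25  <struct: M0 busy until I4 writes@17>
6) issue 19, read 20, done 22, write 23
7) issue 20, read 24, done 29, write 30  <RAW R4: wait I6 write@23>

cycle = 30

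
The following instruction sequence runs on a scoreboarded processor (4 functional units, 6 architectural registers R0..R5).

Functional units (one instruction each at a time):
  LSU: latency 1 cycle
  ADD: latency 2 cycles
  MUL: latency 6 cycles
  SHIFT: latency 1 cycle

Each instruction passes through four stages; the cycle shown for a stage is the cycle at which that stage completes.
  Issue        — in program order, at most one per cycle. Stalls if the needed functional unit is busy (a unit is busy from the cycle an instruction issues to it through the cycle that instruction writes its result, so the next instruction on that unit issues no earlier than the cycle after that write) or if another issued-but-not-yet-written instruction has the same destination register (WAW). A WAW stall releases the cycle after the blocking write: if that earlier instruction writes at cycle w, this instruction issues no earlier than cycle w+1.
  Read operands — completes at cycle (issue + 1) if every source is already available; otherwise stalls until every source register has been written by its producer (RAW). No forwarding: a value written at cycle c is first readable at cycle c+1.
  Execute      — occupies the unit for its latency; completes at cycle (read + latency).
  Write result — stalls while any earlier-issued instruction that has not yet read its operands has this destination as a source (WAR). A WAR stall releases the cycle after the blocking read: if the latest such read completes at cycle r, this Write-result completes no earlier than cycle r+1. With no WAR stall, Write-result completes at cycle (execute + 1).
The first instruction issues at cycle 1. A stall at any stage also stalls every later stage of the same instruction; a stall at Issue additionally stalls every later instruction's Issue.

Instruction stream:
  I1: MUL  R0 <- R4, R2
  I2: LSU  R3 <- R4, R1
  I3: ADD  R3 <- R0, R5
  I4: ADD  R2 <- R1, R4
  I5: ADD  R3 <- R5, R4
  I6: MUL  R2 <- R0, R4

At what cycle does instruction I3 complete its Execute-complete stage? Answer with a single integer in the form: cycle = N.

cycle = 12

[1] I1 issues→MUL
[2] I1 reads, I2 issues→LSU
[3] I2 reads
[4] I2 exec-done
[5] I2 writes R3
[6] I3 issues→ADD
[8] I1 exec-done
[9] I1 writes R0
[10] I3 reads
[12] I3 exec-done
[13] I3 writes R3
[14] I4 issues→ADD
[15] I4 reads
[17] I4 exec-done
[18] I4 writes R2
[19] I5 issues→ADD
[20] I5 reads, I6 issues→MUL
[21] I6 reads
[22] I5 exec-done
[23] I5 writes R3
[27] I6 exec-done
[28] I6 writes R2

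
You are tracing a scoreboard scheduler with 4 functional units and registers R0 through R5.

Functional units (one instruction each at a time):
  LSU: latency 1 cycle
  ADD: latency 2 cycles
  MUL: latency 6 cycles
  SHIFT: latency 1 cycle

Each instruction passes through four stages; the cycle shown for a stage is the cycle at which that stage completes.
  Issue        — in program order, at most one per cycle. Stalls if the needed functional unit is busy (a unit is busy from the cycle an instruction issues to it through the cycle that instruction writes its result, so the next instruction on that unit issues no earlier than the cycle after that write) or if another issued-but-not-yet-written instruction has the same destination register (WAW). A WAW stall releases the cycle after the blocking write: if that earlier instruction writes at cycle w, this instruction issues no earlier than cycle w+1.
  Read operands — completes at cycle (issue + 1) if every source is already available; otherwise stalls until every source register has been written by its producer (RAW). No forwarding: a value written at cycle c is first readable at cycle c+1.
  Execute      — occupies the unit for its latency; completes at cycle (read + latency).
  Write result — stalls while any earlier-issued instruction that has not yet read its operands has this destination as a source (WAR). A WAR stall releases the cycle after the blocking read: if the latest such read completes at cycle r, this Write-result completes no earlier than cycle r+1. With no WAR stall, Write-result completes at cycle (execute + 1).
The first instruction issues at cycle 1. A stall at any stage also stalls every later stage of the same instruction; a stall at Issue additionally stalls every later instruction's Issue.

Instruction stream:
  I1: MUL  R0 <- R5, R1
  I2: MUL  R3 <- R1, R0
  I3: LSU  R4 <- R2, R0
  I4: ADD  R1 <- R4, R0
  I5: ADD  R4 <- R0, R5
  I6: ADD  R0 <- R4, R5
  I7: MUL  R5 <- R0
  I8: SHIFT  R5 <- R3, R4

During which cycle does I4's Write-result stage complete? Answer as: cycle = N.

cycle = 18

I1: IS=1 RO=2 EX=8 WR=9
I2: IS=10 RO=11 EX=17 WR=18  [struct: MUL busy until I1 writes@9]
I3: IS=11 RO=12 EX=13 WR=14
I4: IS=12 RO=15 EX=17 WR=18  [RAW R4: wait I3 write@14]
I5: IS=19 RO=20 EX=22 WR=23  [struct: ADD busy until I4 writes@18]
I6: IS=24 RO=25 EX=27 WR=28  [struct: ADD busy until I5 writes@23]
I7: IS=25 RO=29 EX=35 WR=36  [RAW R0: wait I6 write@28]
I8: IS=37 RO=38 EX=39 WR=40  [WAW R5: wait I7 write@36]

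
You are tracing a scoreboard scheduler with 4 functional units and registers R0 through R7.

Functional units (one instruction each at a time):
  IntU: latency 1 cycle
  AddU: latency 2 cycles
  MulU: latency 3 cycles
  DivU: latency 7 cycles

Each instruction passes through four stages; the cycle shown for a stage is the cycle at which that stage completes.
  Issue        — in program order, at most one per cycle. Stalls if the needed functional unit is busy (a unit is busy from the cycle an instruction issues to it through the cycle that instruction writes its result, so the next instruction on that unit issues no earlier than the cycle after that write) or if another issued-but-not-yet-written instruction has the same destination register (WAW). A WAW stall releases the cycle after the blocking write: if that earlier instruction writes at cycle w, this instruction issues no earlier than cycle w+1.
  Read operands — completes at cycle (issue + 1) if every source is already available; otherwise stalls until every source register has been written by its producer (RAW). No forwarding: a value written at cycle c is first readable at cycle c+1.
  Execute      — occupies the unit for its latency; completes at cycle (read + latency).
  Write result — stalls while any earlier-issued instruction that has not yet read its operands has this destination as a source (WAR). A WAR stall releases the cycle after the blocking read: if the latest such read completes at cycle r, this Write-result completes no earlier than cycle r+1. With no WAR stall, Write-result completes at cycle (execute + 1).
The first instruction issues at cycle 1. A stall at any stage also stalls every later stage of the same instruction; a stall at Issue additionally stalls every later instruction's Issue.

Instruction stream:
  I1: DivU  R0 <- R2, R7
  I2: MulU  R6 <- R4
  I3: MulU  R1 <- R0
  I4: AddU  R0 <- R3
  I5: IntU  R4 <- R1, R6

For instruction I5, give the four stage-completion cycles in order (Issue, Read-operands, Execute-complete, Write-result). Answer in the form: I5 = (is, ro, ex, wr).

I5 = (12, 16, 17, 18)

t=1  I1 issues→DivU
t=2  I1 reads | I2 issues→MulU
t=3  I2 reads
t=6  I2 exec-done
t=7  I2 writes R6
t=8  I3 issues→MulU
t=9  I1 exec-done
t=10  I1 writes R0
t=11  I3 reads | I4 issues→AddU
t=12  I4 reads | I5 issues→IntU
t=14  I3 exec-done | I4 exec-done
t=15  I3 writes R1 | I4 writes R0
t=16  I5 reads
t=17  I5 exec-done
t=18  I5 writes R4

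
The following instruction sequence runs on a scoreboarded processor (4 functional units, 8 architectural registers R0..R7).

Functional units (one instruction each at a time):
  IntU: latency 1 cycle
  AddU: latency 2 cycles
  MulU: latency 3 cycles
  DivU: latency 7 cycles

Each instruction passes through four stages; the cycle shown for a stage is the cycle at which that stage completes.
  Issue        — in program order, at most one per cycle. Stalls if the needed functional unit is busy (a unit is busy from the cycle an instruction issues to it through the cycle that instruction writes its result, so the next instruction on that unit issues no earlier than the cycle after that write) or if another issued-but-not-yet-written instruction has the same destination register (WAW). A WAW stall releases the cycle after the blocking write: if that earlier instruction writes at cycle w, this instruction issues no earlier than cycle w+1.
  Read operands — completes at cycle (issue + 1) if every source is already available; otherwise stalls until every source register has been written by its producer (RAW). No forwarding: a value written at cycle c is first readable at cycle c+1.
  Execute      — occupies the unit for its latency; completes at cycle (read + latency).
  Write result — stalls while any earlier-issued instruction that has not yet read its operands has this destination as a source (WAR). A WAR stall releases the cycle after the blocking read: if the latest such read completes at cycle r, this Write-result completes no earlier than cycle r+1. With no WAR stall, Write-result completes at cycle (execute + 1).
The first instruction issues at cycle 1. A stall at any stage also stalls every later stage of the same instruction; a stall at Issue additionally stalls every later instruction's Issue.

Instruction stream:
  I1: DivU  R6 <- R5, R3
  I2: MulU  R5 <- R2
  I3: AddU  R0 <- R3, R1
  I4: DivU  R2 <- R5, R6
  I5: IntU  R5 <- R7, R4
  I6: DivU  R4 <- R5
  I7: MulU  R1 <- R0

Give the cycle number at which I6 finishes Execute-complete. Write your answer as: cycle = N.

cycle 1: I1 issues→DivU
cycle 2: I1 reads, I2 issues→MulU
cycle 3: I2 reads, I3 issues→AddU
cycle 4: I3 reads
cycle 6: I2 exec-done, I3 exec-done
cycle 7: I2 writes R5, I3 writes R0
cycle 9: I1 exec-done
cycle 10: I1 writes R6
cycle 11: I4 issues→DivU
cycle 12: I4 reads, I5 issues→IntU
cycle 13: I5 reads
cycle 14: I5 exec-done
cycle 15: I5 writes R5
cycle 19: I4 exec-done
cycle 20: I4 writes R2
cycle 21: I6 issues→DivU
cycle 22: I6 reads, I7 issues→MulU
cycle 23: I7 reads
cycle 26: I7 exec-done
cycle 27: I7 writes R1
cycle 29: I6 exec-done
cycle 30: I6 writes R4

cycle = 29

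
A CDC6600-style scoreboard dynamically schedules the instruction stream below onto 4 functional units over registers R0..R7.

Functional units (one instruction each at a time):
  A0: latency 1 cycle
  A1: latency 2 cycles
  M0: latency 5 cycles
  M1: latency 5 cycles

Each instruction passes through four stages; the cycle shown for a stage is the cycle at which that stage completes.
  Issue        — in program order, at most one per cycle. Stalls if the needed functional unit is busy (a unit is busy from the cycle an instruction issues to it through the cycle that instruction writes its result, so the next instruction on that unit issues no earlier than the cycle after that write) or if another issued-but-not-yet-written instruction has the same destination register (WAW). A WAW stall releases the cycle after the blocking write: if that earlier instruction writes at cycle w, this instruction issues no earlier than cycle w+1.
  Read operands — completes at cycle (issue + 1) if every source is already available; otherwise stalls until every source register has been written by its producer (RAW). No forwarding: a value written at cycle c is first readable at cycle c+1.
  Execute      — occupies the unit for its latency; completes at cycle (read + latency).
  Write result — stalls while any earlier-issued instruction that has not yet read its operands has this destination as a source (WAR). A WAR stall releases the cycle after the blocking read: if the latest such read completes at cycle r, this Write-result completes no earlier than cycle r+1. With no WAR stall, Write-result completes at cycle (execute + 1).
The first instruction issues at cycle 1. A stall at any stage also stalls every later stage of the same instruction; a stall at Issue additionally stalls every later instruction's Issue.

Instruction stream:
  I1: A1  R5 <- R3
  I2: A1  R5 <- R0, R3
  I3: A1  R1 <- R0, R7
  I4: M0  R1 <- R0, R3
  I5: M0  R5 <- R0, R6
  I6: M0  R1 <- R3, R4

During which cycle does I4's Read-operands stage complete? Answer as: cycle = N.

cycle = 17

[1] I1 dispatched to A1
[2] I1 operands ready
[4] I1 complete
[5] R5←I1
[6] I2 dispatched to A1
[7] I2 operands ready
[9] I2 complete
[10] R5←I2
[11] I3 dispatched to A1
[12] I3 operands ready
[14] I3 complete
[15] R1←I3
[16] I4 dispatched to M0
[17] I4 operands ready
[22] I4 complete
[23] R1←I4
[24] I5 dispatched to M0
[25] I5 operands ready
[30] I5 complete
[31] R5←I5
[32] I6 dispatched to M0
[33] I6 operands ready
[38] I6 complete
[39] R1←I6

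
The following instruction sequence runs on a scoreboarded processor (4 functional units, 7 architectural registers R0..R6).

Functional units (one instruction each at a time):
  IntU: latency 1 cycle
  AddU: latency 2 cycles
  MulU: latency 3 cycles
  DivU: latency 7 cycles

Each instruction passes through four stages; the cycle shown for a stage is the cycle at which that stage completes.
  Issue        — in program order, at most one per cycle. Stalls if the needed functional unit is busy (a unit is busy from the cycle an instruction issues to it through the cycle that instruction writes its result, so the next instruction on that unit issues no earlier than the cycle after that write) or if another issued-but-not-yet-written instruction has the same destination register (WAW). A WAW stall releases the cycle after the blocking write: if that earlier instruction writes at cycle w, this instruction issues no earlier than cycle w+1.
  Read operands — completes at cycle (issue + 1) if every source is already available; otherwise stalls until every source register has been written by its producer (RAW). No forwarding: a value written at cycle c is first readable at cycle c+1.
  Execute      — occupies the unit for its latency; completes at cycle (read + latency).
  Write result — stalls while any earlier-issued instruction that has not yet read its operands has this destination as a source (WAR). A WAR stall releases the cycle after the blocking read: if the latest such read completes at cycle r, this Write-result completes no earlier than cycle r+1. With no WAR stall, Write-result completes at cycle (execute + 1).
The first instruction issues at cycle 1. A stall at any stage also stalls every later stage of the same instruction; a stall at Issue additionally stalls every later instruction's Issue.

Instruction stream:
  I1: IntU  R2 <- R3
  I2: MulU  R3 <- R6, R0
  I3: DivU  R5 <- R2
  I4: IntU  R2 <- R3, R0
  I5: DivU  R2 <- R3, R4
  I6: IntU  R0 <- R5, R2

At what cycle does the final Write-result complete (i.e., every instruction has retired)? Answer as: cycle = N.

[I1] 1/2/3/4
[I2] 2/3/6/7
[I3] 3/5/12/13  (RAW R2: wait I1 write@4)
[I4] 5/8/9/10  (struct: IntU busy until I1 writes@4; RAW R3: wait I2 write@7)
[I5] 14/15/22/23  (struct: DivU busy until I3 writes@13)
[I6] 15/24/25/26  (RAW R2: wait I5 write@23)

cycle = 26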